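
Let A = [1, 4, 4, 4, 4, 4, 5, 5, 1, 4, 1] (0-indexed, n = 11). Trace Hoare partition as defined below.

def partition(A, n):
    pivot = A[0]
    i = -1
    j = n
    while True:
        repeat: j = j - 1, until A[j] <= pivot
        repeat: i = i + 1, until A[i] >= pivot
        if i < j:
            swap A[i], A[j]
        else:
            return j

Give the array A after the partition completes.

[1, 1, 4, 4, 4, 4, 5, 5, 4, 4, 1]

pivot = A[0] = 1; i = -1, j = 11
j→10 (A[10]=1≤1), i→0 (A[0]=1≥1); i<j, swap → [1, 4, 4, 4, 4, 4, 5, 5, 1, 4, 1]
j→8 (A[8]=1≤1), i→1 (A[1]=4≥1); i<j, swap → [1, 1, 4, 4, 4, 4, 5, 5, 4, 4, 1]
j→1, i→2; i≥j, return j=1. A = [1, 1, 4, 4, 4, 4, 5, 5, 4, 4, 1]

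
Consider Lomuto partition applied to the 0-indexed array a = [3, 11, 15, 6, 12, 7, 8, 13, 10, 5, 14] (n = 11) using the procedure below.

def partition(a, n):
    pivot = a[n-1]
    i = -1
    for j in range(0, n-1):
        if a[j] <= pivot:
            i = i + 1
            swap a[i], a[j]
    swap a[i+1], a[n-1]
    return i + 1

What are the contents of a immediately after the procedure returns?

pivot = a[10] = 14; i = -1
j=0: a[0]=3 ≤ 14 → i=0, swap a[0],a[0] (no change) → [3, 11, 15, 6, 12, 7, 8, 13, 10, 5, 14]
j=1: a[1]=11 ≤ 14 → i=1, swap a[1],a[1] (no change) → [3, 11, 15, 6, 12, 7, 8, 13, 10, 5, 14]
j=2: a[2]=15 > 14 → no swap
j=3: a[3]=6 ≤ 14 → i=2, swap a[2],a[3] → [3, 11, 6, 15, 12, 7, 8, 13, 10, 5, 14]
j=4: a[4]=12 ≤ 14 → i=3, swap a[3],a[4] → [3, 11, 6, 12, 15, 7, 8, 13, 10, 5, 14]
j=5: a[5]=7 ≤ 14 → i=4, swap a[4],a[5] → [3, 11, 6, 12, 7, 15, 8, 13, 10, 5, 14]
j=6: a[6]=8 ≤ 14 → i=5, swap a[5],a[6] → [3, 11, 6, 12, 7, 8, 15, 13, 10, 5, 14]
j=7: a[7]=13 ≤ 14 → i=6, swap a[6],a[7] → [3, 11, 6, 12, 7, 8, 13, 15, 10, 5, 14]
j=8: a[8]=10 ≤ 14 → i=7, swap a[7],a[8] → [3, 11, 6, 12, 7, 8, 13, 10, 15, 5, 14]
j=9: a[9]=5 ≤ 14 → i=8, swap a[8],a[9] → [3, 11, 6, 12, 7, 8, 13, 10, 5, 15, 14]
final swap a[9],a[10] → [3, 11, 6, 12, 7, 8, 13, 10, 5, 14, 15]; return 9

[3, 11, 6, 12, 7, 8, 13, 10, 5, 14, 15]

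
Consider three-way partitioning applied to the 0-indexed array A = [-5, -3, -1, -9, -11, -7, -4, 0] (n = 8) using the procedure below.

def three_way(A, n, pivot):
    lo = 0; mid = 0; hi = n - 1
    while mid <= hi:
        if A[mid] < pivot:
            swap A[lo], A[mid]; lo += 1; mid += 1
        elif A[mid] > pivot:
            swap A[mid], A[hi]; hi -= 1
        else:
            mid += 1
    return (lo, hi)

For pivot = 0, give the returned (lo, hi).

(7, 7)

pivot = 0; lo=0, mid=0, hi=7
A[mid]=-5<0: swap A[0],A[0]; lo=1,mid=1 → [-5, -3, -1, -9, -11, -7, -4, 0]
A[mid]=-3<0: swap A[1],A[1]; lo=2,mid=2 → [-5, -3, -1, -9, -11, -7, -4, 0]
A[mid]=-1<0: swap A[2],A[2]; lo=3,mid=3 → [-5, -3, -1, -9, -11, -7, -4, 0]
A[mid]=-9<0: swap A[3],A[3]; lo=4,mid=4 → [-5, -3, -1, -9, -11, -7, -4, 0]
A[mid]=-11<0: swap A[4],A[4]; lo=5,mid=5 → [-5, -3, -1, -9, -11, -7, -4, 0]
A[mid]=-7<0: swap A[5],A[5]; lo=6,mid=6 → [-5, -3, -1, -9, -11, -7, -4, 0]
A[mid]=-4<0: swap A[6],A[6]; lo=7,mid=7 → [-5, -3, -1, -9, -11, -7, -4, 0]
A[mid]=0=0: mid=8
end: lo=7, hi=7; A = [-5, -3, -1, -9, -11, -7, -4, 0]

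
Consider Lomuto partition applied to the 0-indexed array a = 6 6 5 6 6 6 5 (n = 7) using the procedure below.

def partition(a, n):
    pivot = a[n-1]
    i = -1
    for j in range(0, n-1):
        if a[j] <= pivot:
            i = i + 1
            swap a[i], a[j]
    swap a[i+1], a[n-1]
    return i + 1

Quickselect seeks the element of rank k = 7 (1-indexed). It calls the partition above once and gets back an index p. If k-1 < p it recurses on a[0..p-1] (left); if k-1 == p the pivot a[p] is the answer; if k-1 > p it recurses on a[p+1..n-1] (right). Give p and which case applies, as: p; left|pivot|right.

1; right

pivot=5, i=-1
j=0: 6>5, skip
j=1: 6>5, skip
j=2: 5≤5, i=0, swap(0,2) ⇒ 5 6 6 6 6 6 5
j=3: 6>5, skip
j=4: 6>5, skip
j=5: 6>5, skip
swap(1,6) ⇒ 5 5 6 6 6 6 6; return 1
p = 1; k-1 = 6 > 1 ⇒ right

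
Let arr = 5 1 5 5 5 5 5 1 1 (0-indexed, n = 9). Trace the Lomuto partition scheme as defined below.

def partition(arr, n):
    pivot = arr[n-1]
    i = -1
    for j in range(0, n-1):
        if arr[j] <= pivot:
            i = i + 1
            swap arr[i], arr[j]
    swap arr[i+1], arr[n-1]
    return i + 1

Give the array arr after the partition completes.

1 1 1 5 5 5 5 5 5

pivot = arr[8] = 1; i = -1
j=0: arr[0]=5 > 1 → no swap
j=1: arr[1]=1 ≤ 1 → i=0, swap arr[0],arr[1] → 1 5 5 5 5 5 5 1 1
j=2: arr[2]=5 > 1 → no swap
j=3: arr[3]=5 > 1 → no swap
j=4: arr[4]=5 > 1 → no swap
j=5: arr[5]=5 > 1 → no swap
j=6: arr[6]=5 > 1 → no swap
j=7: arr[7]=1 ≤ 1 → i=1, swap arr[1],arr[7] → 1 1 5 5 5 5 5 5 1
final swap arr[2],arr[8] → 1 1 1 5 5 5 5 5 5; return 2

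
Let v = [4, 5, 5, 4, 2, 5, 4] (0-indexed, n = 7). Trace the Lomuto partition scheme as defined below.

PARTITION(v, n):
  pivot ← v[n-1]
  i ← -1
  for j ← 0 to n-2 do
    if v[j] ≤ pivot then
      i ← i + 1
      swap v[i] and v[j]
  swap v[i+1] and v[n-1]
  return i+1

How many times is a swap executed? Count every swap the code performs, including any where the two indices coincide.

4

pivot = v[6] = 4; i = -1
j=0: v[0]=4 ≤ 4 → i=0, swap v[0],v[0] (no change) → [4, 5, 5, 4, 2, 5, 4]
j=1: v[1]=5 > 4 → no swap
j=2: v[2]=5 > 4 → no swap
j=3: v[3]=4 ≤ 4 → i=1, swap v[1],v[3] → [4, 4, 5, 5, 2, 5, 4]
j=4: v[4]=2 ≤ 4 → i=2, swap v[2],v[4] → [4, 4, 2, 5, 5, 5, 4]
j=5: v[5]=5 > 4 → no swap
final swap v[3],v[6] → [4, 4, 2, 4, 5, 5, 5]; return 3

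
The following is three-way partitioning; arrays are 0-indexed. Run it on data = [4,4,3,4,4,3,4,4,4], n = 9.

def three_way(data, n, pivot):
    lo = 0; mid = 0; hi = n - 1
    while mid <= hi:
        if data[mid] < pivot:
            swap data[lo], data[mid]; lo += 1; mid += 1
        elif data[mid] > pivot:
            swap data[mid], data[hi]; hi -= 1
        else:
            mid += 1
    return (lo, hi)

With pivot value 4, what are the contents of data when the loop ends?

pivot = 4; lo=0, mid=0, hi=8
data[mid]=4=4: mid=1
data[mid]=4=4: mid=2
data[mid]=3<4: swap data[0],data[2]; lo=1,mid=3 → [3,4,4,4,4,3,4,4,4]
data[mid]=4=4: mid=4
data[mid]=4=4: mid=5
data[mid]=3<4: swap data[1],data[5]; lo=2,mid=6 → [3,3,4,4,4,4,4,4,4]
data[mid]=4=4: mid=7
data[mid]=4=4: mid=8
data[mid]=4=4: mid=9
end: lo=2, hi=8; data = [3,3,4,4,4,4,4,4,4]

[3,3,4,4,4,4,4,4,4]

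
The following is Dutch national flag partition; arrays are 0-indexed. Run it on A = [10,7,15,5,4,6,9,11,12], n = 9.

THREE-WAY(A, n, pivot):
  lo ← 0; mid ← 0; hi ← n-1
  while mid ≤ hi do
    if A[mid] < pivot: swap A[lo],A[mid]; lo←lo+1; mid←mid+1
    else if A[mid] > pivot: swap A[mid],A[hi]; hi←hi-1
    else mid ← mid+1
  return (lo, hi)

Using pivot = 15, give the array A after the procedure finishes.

pivot = 15; lo=0, mid=0, hi=8
A[mid]=10<15: swap A[0],A[0]; lo=1,mid=1 → [10,7,15,5,4,6,9,11,12]
A[mid]=7<15: swap A[1],A[1]; lo=2,mid=2 → [10,7,15,5,4,6,9,11,12]
A[mid]=15=15: mid=3
A[mid]=5<15: swap A[2],A[3]; lo=3,mid=4 → [10,7,5,15,4,6,9,11,12]
A[mid]=4<15: swap A[3],A[4]; lo=4,mid=5 → [10,7,5,4,15,6,9,11,12]
A[mid]=6<15: swap A[4],A[5]; lo=5,mid=6 → [10,7,5,4,6,15,9,11,12]
A[mid]=9<15: swap A[5],A[6]; lo=6,mid=7 → [10,7,5,4,6,9,15,11,12]
A[mid]=11<15: swap A[6],A[7]; lo=7,mid=8 → [10,7,5,4,6,9,11,15,12]
A[mid]=12<15: swap A[7],A[8]; lo=8,mid=9 → [10,7,5,4,6,9,11,12,15]
end: lo=8, hi=8; A = [10,7,5,4,6,9,11,12,15]

[10,7,5,4,6,9,11,12,15]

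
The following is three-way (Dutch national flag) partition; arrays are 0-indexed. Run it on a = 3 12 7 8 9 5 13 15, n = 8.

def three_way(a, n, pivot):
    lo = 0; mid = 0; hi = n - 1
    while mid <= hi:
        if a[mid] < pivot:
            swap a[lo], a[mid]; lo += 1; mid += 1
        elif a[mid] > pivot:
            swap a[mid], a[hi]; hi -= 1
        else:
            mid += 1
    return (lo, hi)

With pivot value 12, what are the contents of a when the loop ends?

pivot = 12; lo=0, mid=0, hi=7
a[mid]=3<12: swap a[0],a[0]; lo=1,mid=1 → 3 12 7 8 9 5 13 15
a[mid]=12=12: mid=2
a[mid]=7<12: swap a[1],a[2]; lo=2,mid=3 → 3 7 12 8 9 5 13 15
a[mid]=8<12: swap a[2],a[3]; lo=3,mid=4 → 3 7 8 12 9 5 13 15
a[mid]=9<12: swap a[3],a[4]; lo=4,mid=5 → 3 7 8 9 12 5 13 15
a[mid]=5<12: swap a[4],a[5]; lo=5,mid=6 → 3 7 8 9 5 12 13 15
a[mid]=13>12: swap a[6],a[7]; hi=6 → 3 7 8 9 5 12 15 13
a[mid]=15>12: swap a[6],a[6]; hi=5 → 3 7 8 9 5 12 15 13
end: lo=5, hi=5; a = 3 7 8 9 5 12 15 13

3 7 8 9 5 12 15 13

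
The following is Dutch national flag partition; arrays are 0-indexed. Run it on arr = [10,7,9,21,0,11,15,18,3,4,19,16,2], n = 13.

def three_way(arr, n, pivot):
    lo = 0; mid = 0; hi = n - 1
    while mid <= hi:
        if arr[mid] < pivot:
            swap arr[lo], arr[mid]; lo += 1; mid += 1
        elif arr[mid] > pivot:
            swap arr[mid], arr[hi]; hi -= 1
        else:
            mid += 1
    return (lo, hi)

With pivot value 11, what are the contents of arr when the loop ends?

[10,7,9,2,0,4,3,11,18,19,16,15,21]

pivot = 11; lo=0, mid=0, hi=12
arr[mid]=10<11: swap arr[0],arr[0]; lo=1,mid=1 → [10,7,9,21,0,11,15,18,3,4,19,16,2]
arr[mid]=7<11: swap arr[1],arr[1]; lo=2,mid=2 → [10,7,9,21,0,11,15,18,3,4,19,16,2]
arr[mid]=9<11: swap arr[2],arr[2]; lo=3,mid=3 → [10,7,9,21,0,11,15,18,3,4,19,16,2]
arr[mid]=21>11: swap arr[3],arr[12]; hi=11 → [10,7,9,2,0,11,15,18,3,4,19,16,21]
arr[mid]=2<11: swap arr[3],arr[3]; lo=4,mid=4 → [10,7,9,2,0,11,15,18,3,4,19,16,21]
arr[mid]=0<11: swap arr[4],arr[4]; lo=5,mid=5 → [10,7,9,2,0,11,15,18,3,4,19,16,21]
arr[mid]=11=11: mid=6
arr[mid]=15>11: swap arr[6],arr[11]; hi=10 → [10,7,9,2,0,11,16,18,3,4,19,15,21]
arr[mid]=16>11: swap arr[6],arr[10]; hi=9 → [10,7,9,2,0,11,19,18,3,4,16,15,21]
arr[mid]=19>11: swap arr[6],arr[9]; hi=8 → [10,7,9,2,0,11,4,18,3,19,16,15,21]
arr[mid]=4<11: swap arr[5],arr[6]; lo=6,mid=7 → [10,7,9,2,0,4,11,18,3,19,16,15,21]
arr[mid]=18>11: swap arr[7],arr[8]; hi=7 → [10,7,9,2,0,4,11,3,18,19,16,15,21]
arr[mid]=3<11: swap arr[6],arr[7]; lo=7,mid=8 → [10,7,9,2,0,4,3,11,18,19,16,15,21]
end: lo=7, hi=7; arr = [10,7,9,2,0,4,3,11,18,19,16,15,21]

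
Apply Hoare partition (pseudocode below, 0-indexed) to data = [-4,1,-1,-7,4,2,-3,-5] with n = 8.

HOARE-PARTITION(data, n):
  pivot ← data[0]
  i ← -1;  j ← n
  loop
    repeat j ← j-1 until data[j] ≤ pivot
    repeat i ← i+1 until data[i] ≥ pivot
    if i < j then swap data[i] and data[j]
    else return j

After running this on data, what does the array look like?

pivot=-4
j stops at 7 (-5), i stops at 0 (-4); swap ⇒ [-5,1,-1,-7,4,2,-3,-4]
j stops at 3 (-7), i stops at 1 (1); swap ⇒ [-5,-7,-1,1,4,2,-3,-4]
j stops at 1, i stops at 2; i≥j ⇒ return 1. data=[-5,-7,-1,1,4,2,-3,-4]

[-5,-7,-1,1,4,2,-3,-4]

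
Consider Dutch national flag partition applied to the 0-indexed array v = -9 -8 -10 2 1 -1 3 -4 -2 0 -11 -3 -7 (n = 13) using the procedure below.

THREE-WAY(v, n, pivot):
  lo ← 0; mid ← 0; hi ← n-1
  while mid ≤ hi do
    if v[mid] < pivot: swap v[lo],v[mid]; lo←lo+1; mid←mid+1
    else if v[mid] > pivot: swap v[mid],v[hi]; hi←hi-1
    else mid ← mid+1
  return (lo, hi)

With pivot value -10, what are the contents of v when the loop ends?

-11 -10 2 1 -1 3 -4 -2 0 -8 -3 -7 -9

pivot = -10; lo=0, mid=0, hi=12
v[mid]=-9>-10: swap v[0],v[12]; hi=11 → -7 -8 -10 2 1 -1 3 -4 -2 0 -11 -3 -9
v[mid]=-7>-10: swap v[0],v[11]; hi=10 → -3 -8 -10 2 1 -1 3 -4 -2 0 -11 -7 -9
v[mid]=-3>-10: swap v[0],v[10]; hi=9 → -11 -8 -10 2 1 -1 3 -4 -2 0 -3 -7 -9
v[mid]=-11<-10: swap v[0],v[0]; lo=1,mid=1 → -11 -8 -10 2 1 -1 3 -4 -2 0 -3 -7 -9
v[mid]=-8>-10: swap v[1],v[9]; hi=8 → -11 0 -10 2 1 -1 3 -4 -2 -8 -3 -7 -9
v[mid]=0>-10: swap v[1],v[8]; hi=7 → -11 -2 -10 2 1 -1 3 -4 0 -8 -3 -7 -9
v[mid]=-2>-10: swap v[1],v[7]; hi=6 → -11 -4 -10 2 1 -1 3 -2 0 -8 -3 -7 -9
v[mid]=-4>-10: swap v[1],v[6]; hi=5 → -11 3 -10 2 1 -1 -4 -2 0 -8 -3 -7 -9
v[mid]=3>-10: swap v[1],v[5]; hi=4 → -11 -1 -10 2 1 3 -4 -2 0 -8 -3 -7 -9
v[mid]=-1>-10: swap v[1],v[4]; hi=3 → -11 1 -10 2 -1 3 -4 -2 0 -8 -3 -7 -9
v[mid]=1>-10: swap v[1],v[3]; hi=2 → -11 2 -10 1 -1 3 -4 -2 0 -8 -3 -7 -9
v[mid]=2>-10: swap v[1],v[2]; hi=1 → -11 -10 2 1 -1 3 -4 -2 0 -8 -3 -7 -9
v[mid]=-10=-10: mid=2
end: lo=1, hi=1; v = -11 -10 2 1 -1 3 -4 -2 0 -8 -3 -7 -9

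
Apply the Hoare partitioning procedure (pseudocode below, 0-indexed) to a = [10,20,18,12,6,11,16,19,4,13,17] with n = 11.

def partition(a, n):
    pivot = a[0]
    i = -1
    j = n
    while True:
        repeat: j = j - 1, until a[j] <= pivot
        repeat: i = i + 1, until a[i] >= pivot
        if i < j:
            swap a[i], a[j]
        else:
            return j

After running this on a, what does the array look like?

pivot = a[0] = 10; i = -1, j = 11
j→8 (a[8]=4≤10), i→0 (a[0]=10≥10); i<j, swap → [4,20,18,12,6,11,16,19,10,13,17]
j→4 (a[4]=6≤10), i→1 (a[1]=20≥10); i<j, swap → [4,6,18,12,20,11,16,19,10,13,17]
j→1, i→2; i≥j, return j=1. a = [4,6,18,12,20,11,16,19,10,13,17]

[4,6,18,12,20,11,16,19,10,13,17]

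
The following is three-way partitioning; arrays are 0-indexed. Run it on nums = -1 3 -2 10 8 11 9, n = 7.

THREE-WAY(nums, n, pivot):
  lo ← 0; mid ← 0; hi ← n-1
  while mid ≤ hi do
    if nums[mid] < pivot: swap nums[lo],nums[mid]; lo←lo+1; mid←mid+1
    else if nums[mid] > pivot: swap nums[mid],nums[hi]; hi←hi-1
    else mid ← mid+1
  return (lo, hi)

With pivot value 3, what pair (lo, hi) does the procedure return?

lo=0 mid=0 hi=6
-1<3: swap(0,0), lo=1 mid=1 ⇒ -1 3 -2 10 8 11 9
3=3: mid=2
-2<3: swap(1,2), lo=2 mid=3 ⇒ -1 -2 3 10 8 11 9
10>3: swap(3,6), hi=5 ⇒ -1 -2 3 9 8 11 10
9>3: swap(3,5), hi=4 ⇒ -1 -2 3 11 8 9 10
11>3: swap(3,4), hi=3 ⇒ -1 -2 3 8 11 9 10
8>3: swap(3,3), hi=2 ⇒ -1 -2 3 8 11 9 10
done. lo=2 hi=2; nums=-1 -2 3 8 11 9 10

(2, 2)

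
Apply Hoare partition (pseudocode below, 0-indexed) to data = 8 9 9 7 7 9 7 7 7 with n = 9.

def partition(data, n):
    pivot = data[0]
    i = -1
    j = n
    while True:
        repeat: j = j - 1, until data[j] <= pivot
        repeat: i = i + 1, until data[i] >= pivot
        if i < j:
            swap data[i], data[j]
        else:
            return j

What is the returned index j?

pivot = data[0] = 8; i = -1, j = 9
j→8 (data[8]=7≤8), i→0 (data[0]=8≥8); i<j, swap → 7 9 9 7 7 9 7 7 8
j→7 (data[7]=7≤8), i→1 (data[1]=9≥8); i<j, swap → 7 7 9 7 7 9 7 9 8
j→6 (data[6]=7≤8), i→2 (data[2]=9≥8); i<j, swap → 7 7 7 7 7 9 9 9 8
j→4, i→5; i≥j, return j=4. data = 7 7 7 7 7 9 9 9 8

4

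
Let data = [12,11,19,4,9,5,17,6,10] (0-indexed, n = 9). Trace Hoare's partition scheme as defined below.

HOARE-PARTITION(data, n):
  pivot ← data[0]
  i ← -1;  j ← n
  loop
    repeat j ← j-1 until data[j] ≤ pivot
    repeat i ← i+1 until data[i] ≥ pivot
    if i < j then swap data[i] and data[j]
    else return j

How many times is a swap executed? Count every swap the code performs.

pivot = data[0] = 12; i = -1, j = 9
j→8 (data[8]=10≤12), i→0 (data[0]=12≥12); i<j, swap → [10,11,19,4,9,5,17,6,12]
j→7 (data[7]=6≤12), i→2 (data[2]=19≥12); i<j, swap → [10,11,6,4,9,5,17,19,12]
j→5, i→6; i≥j, return j=5. data = [10,11,6,4,9,5,17,19,12]

2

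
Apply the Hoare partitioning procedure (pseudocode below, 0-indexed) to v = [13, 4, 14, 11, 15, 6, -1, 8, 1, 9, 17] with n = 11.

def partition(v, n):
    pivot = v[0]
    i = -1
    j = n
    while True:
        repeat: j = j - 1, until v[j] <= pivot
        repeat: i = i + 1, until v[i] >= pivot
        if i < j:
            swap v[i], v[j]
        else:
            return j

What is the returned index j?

pivot=13
j stops at 9 (9), i stops at 0 (13); swap ⇒ [9, 4, 14, 11, 15, 6, -1, 8, 1, 13, 17]
j stops at 8 (1), i stops at 2 (14); swap ⇒ [9, 4, 1, 11, 15, 6, -1, 8, 14, 13, 17]
j stops at 7 (8), i stops at 4 (15); swap ⇒ [9, 4, 1, 11, 8, 6, -1, 15, 14, 13, 17]
j stops at 6, i stops at 7; i≥j ⇒ return 6. v=[9, 4, 1, 11, 8, 6, -1, 15, 14, 13, 17]

6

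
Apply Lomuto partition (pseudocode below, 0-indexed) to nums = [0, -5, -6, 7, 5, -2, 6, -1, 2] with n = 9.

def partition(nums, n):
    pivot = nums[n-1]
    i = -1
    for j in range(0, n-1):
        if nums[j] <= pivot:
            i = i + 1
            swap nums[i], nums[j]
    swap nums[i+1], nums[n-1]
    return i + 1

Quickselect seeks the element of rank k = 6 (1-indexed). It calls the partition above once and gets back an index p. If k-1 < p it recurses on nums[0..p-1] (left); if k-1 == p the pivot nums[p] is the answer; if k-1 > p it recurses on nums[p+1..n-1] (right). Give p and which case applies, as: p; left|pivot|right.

5; pivot

pivot=2, i=-1
j=0: 0≤2, i=0, swap(0,0) ⇒ [0, -5, -6, 7, 5, -2, 6, -1, 2]
j=1: -5≤2, i=1, swap(1,1) ⇒ [0, -5, -6, 7, 5, -2, 6, -1, 2]
j=2: -6≤2, i=2, swap(2,2) ⇒ [0, -5, -6, 7, 5, -2, 6, -1, 2]
j=3: 7>2, skip
j=4: 5>2, skip
j=5: -2≤2, i=3, swap(3,5) ⇒ [0, -5, -6, -2, 5, 7, 6, -1, 2]
j=6: 6>2, skip
j=7: -1≤2, i=4, swap(4,7) ⇒ [0, -5, -6, -2, -1, 7, 6, 5, 2]
swap(5,8) ⇒ [0, -5, -6, -2, -1, 2, 6, 5, 7]; return 5
p = 5; k-1 = 5 == 5 ⇒ pivot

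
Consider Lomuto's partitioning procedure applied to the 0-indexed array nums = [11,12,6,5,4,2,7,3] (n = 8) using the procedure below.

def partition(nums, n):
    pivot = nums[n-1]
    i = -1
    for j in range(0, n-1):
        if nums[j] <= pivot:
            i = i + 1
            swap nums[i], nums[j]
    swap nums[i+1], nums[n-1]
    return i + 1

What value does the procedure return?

1

pivot=3, i=-1
j=0: 11>3, skip
j=1: 12>3, skip
j=2: 6>3, skip
j=3: 5>3, skip
j=4: 4>3, skip
j=5: 2≤3, i=0, swap(0,5) ⇒ [2,12,6,5,4,11,7,3]
j=6: 7>3, skip
swap(1,7) ⇒ [2,3,6,5,4,11,7,12]; return 1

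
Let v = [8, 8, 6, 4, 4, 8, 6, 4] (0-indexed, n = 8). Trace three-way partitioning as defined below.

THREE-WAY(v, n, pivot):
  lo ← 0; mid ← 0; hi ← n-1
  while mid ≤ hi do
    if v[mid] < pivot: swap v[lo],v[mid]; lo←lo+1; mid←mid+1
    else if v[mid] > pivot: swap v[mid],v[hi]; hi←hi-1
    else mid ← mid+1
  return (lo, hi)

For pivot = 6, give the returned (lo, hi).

(3, 4)

pivot = 6; lo=0, mid=0, hi=7
v[mid]=8>6: swap v[0],v[7]; hi=6 → [4, 8, 6, 4, 4, 8, 6, 8]
v[mid]=4<6: swap v[0],v[0]; lo=1,mid=1 → [4, 8, 6, 4, 4, 8, 6, 8]
v[mid]=8>6: swap v[1],v[6]; hi=5 → [4, 6, 6, 4, 4, 8, 8, 8]
v[mid]=6=6: mid=2
v[mid]=6=6: mid=3
v[mid]=4<6: swap v[1],v[3]; lo=2,mid=4 → [4, 4, 6, 6, 4, 8, 8, 8]
v[mid]=4<6: swap v[2],v[4]; lo=3,mid=5 → [4, 4, 4, 6, 6, 8, 8, 8]
v[mid]=8>6: swap v[5],v[5]; hi=4 → [4, 4, 4, 6, 6, 8, 8, 8]
end: lo=3, hi=4; v = [4, 4, 4, 6, 6, 8, 8, 8]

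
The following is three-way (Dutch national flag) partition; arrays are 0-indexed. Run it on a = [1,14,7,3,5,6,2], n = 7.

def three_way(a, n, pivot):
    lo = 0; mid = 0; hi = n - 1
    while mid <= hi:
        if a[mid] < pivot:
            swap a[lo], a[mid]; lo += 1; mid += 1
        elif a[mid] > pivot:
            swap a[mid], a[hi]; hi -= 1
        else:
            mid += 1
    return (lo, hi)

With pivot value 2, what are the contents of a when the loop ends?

[1,2,3,5,6,7,14]

lo=0 mid=0 hi=6
1<2: swap(0,0), lo=1 mid=1 ⇒ [1,14,7,3,5,6,2]
14>2: swap(1,6), hi=5 ⇒ [1,2,7,3,5,6,14]
2=2: mid=2
7>2: swap(2,5), hi=4 ⇒ [1,2,6,3,5,7,14]
6>2: swap(2,4), hi=3 ⇒ [1,2,5,3,6,7,14]
5>2: swap(2,3), hi=2 ⇒ [1,2,3,5,6,7,14]
3>2: swap(2,2), hi=1 ⇒ [1,2,3,5,6,7,14]
done. lo=1 hi=1; a=[1,2,3,5,6,7,14]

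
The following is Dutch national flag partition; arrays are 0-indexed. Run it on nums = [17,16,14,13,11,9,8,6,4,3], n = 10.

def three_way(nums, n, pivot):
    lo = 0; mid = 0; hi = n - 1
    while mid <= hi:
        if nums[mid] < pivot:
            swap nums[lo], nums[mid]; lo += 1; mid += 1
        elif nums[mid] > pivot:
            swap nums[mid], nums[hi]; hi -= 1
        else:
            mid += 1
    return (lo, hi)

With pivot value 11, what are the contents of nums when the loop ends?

[3,4,6,8,9,11,13,14,16,17]

lo=0 mid=0 hi=9
17>11: swap(0,9), hi=8 ⇒ [3,16,14,13,11,9,8,6,4,17]
3<11: swap(0,0), lo=1 mid=1 ⇒ [3,16,14,13,11,9,8,6,4,17]
16>11: swap(1,8), hi=7 ⇒ [3,4,14,13,11,9,8,6,16,17]
4<11: swap(1,1), lo=2 mid=2 ⇒ [3,4,14,13,11,9,8,6,16,17]
14>11: swap(2,7), hi=6 ⇒ [3,4,6,13,11,9,8,14,16,17]
6<11: swap(2,2), lo=3 mid=3 ⇒ [3,4,6,13,11,9,8,14,16,17]
13>11: swap(3,6), hi=5 ⇒ [3,4,6,8,11,9,13,14,16,17]
8<11: swap(3,3), lo=4 mid=4 ⇒ [3,4,6,8,11,9,13,14,16,17]
11=11: mid=5
9<11: swap(4,5), lo=5 mid=6 ⇒ [3,4,6,8,9,11,13,14,16,17]
done. lo=5 hi=5; nums=[3,4,6,8,9,11,13,14,16,17]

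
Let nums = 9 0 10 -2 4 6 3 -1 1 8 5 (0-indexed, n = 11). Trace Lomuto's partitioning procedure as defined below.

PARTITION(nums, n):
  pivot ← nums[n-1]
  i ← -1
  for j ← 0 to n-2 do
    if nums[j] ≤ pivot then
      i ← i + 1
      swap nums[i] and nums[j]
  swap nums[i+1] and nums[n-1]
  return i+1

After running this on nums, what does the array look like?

pivot = nums[10] = 5; i = -1
j=0: nums[0]=9 > 5 → no swap
j=1: nums[1]=0 ≤ 5 → i=0, swap nums[0],nums[1] → 0 9 10 -2 4 6 3 -1 1 8 5
j=2: nums[2]=10 > 5 → no swap
j=3: nums[3]=-2 ≤ 5 → i=1, swap nums[1],nums[3] → 0 -2 10 9 4 6 3 -1 1 8 5
j=4: nums[4]=4 ≤ 5 → i=2, swap nums[2],nums[4] → 0 -2 4 9 10 6 3 -1 1 8 5
j=5: nums[5]=6 > 5 → no swap
j=6: nums[6]=3 ≤ 5 → i=3, swap nums[3],nums[6] → 0 -2 4 3 10 6 9 -1 1 8 5
j=7: nums[7]=-1 ≤ 5 → i=4, swap nums[4],nums[7] → 0 -2 4 3 -1 6 9 10 1 8 5
j=8: nums[8]=1 ≤ 5 → i=5, swap nums[5],nums[8] → 0 -2 4 3 -1 1 9 10 6 8 5
j=9: nums[9]=8 > 5 → no swap
final swap nums[6],nums[10] → 0 -2 4 3 -1 1 5 10 6 8 9; return 6

0 -2 4 3 -1 1 5 10 6 8 9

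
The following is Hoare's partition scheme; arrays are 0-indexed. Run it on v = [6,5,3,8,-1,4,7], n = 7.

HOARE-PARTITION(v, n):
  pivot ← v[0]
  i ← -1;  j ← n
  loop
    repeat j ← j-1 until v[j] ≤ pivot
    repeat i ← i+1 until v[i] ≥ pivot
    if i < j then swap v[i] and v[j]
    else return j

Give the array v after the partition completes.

[4,5,3,-1,8,6,7]

pivot = v[0] = 6; i = -1, j = 7
j→5 (v[5]=4≤6), i→0 (v[0]=6≥6); i<j, swap → [4,5,3,8,-1,6,7]
j→4 (v[4]=-1≤6), i→3 (v[3]=8≥6); i<j, swap → [4,5,3,-1,8,6,7]
j→3, i→4; i≥j, return j=3. v = [4,5,3,-1,8,6,7]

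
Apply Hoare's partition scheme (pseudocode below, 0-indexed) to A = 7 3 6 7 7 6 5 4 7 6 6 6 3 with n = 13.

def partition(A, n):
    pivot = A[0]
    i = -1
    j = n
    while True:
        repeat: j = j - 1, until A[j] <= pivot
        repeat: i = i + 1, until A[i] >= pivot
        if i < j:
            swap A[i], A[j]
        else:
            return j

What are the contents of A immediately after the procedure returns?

pivot=7
j stops at 12 (3), i stops at 0 (7); swap ⇒ 3 3 6 7 7 6 5 4 7 6 6 6 7
j stops at 11 (6), i stops at 3 (7); swap ⇒ 3 3 6 6 7 6 5 4 7 6 6 7 7
j stops at 10 (6), i stops at 4 (7); swap ⇒ 3 3 6 6 6 6 5 4 7 6 7 7 7
j stops at 9 (6), i stops at 8 (7); swap ⇒ 3 3 6 6 6 6 5 4 6 7 7 7 7
j stops at 8, i stops at 9; i≥j ⇒ return 8. A=3 3 6 6 6 6 5 4 6 7 7 7 7

3 3 6 6 6 6 5 4 6 7 7 7 7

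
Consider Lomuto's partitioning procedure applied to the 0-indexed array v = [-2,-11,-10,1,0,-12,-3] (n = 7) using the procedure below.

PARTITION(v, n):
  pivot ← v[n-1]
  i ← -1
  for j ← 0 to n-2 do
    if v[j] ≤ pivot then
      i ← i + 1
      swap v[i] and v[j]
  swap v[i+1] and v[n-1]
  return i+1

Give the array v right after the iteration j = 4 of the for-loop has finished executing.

[-11,-10,-2,1,0,-12,-3]

pivot = v[6] = -3; i = -1
j=0: v[0]=-2 > -3 → no swap
j=1: v[1]=-11 ≤ -3 → i=0, swap v[0],v[1] → [-11,-2,-10,1,0,-12,-3]
j=2: v[2]=-10 ≤ -3 → i=1, swap v[1],v[2] → [-11,-10,-2,1,0,-12,-3]
j=3: v[3]=1 > -3 → no swap
j=4: v[4]=0 > -3 → no swap
(after j=4) v = [-11,-10,-2,1,0,-12,-3]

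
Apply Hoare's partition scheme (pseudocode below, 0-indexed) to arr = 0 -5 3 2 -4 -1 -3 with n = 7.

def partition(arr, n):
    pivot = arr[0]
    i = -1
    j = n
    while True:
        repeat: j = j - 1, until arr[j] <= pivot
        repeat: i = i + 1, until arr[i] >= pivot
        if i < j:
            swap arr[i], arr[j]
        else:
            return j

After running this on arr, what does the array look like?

-3 -5 -1 -4 2 3 0

pivot=0
j stops at 6 (-3), i stops at 0 (0); swap ⇒ -3 -5 3 2 -4 -1 0
j stops at 5 (-1), i stops at 2 (3); swap ⇒ -3 -5 -1 2 -4 3 0
j stops at 4 (-4), i stops at 3 (2); swap ⇒ -3 -5 -1 -4 2 3 0
j stops at 3, i stops at 4; i≥j ⇒ return 3. arr=-3 -5 -1 -4 2 3 0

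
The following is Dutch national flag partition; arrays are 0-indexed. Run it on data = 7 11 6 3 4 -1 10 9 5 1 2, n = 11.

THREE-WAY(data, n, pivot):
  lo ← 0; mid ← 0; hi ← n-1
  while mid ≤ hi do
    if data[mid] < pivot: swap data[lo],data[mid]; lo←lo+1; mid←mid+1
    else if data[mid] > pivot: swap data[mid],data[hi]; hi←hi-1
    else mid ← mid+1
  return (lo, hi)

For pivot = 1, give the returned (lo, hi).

pivot = 1; lo=0, mid=0, hi=10
data[mid]=7>1: swap data[0],data[10]; hi=9 → 2 11 6 3 4 -1 10 9 5 1 7
data[mid]=2>1: swap data[0],data[9]; hi=8 → 1 11 6 3 4 -1 10 9 5 2 7
data[mid]=1=1: mid=1
data[mid]=11>1: swap data[1],data[8]; hi=7 → 1 5 6 3 4 -1 10 9 11 2 7
data[mid]=5>1: swap data[1],data[7]; hi=6 → 1 9 6 3 4 -1 10 5 11 2 7
data[mid]=9>1: swap data[1],data[6]; hi=5 → 1 10 6 3 4 -1 9 5 11 2 7
data[mid]=10>1: swap data[1],data[5]; hi=4 → 1 -1 6 3 4 10 9 5 11 2 7
data[mid]=-1<1: swap data[0],data[1]; lo=1,mid=2 → -1 1 6 3 4 10 9 5 11 2 7
data[mid]=6>1: swap data[2],data[4]; hi=3 → -1 1 4 3 6 10 9 5 11 2 7
data[mid]=4>1: swap data[2],data[3]; hi=2 → -1 1 3 4 6 10 9 5 11 2 7
data[mid]=3>1: swap data[2],data[2]; hi=1 → -1 1 3 4 6 10 9 5 11 2 7
end: lo=1, hi=1; data = -1 1 3 4 6 10 9 5 11 2 7

(1, 1)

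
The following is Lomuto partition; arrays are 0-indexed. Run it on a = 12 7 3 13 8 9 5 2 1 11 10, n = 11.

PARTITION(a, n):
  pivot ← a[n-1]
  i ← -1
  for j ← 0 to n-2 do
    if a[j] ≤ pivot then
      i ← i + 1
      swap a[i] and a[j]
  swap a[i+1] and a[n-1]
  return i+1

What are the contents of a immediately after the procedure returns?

7 3 8 9 5 2 1 10 12 11 13

pivot = a[10] = 10; i = -1
j=0: a[0]=12 > 10 → no swap
j=1: a[1]=7 ≤ 10 → i=0, swap a[0],a[1] → 7 12 3 13 8 9 5 2 1 11 10
j=2: a[2]=3 ≤ 10 → i=1, swap a[1],a[2] → 7 3 12 13 8 9 5 2 1 11 10
j=3: a[3]=13 > 10 → no swap
j=4: a[4]=8 ≤ 10 → i=2, swap a[2],a[4] → 7 3 8 13 12 9 5 2 1 11 10
j=5: a[5]=9 ≤ 10 → i=3, swap a[3],a[5] → 7 3 8 9 12 13 5 2 1 11 10
j=6: a[6]=5 ≤ 10 → i=4, swap a[4],a[6] → 7 3 8 9 5 13 12 2 1 11 10
j=7: a[7]=2 ≤ 10 → i=5, swap a[5],a[7] → 7 3 8 9 5 2 12 13 1 11 10
j=8: a[8]=1 ≤ 10 → i=6, swap a[6],a[8] → 7 3 8 9 5 2 1 13 12 11 10
j=9: a[9]=11 > 10 → no swap
final swap a[7],a[10] → 7 3 8 9 5 2 1 10 12 11 13; return 7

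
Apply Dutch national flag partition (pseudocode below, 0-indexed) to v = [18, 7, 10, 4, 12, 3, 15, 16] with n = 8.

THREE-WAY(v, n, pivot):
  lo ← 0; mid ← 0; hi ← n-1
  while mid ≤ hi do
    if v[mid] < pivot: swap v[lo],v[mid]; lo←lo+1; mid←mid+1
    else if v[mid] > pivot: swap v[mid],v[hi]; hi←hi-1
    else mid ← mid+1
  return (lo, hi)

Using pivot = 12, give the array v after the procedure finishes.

[3, 7, 10, 4, 12, 15, 16, 18]

pivot = 12; lo=0, mid=0, hi=7
v[mid]=18>12: swap v[0],v[7]; hi=6 → [16, 7, 10, 4, 12, 3, 15, 18]
v[mid]=16>12: swap v[0],v[6]; hi=5 → [15, 7, 10, 4, 12, 3, 16, 18]
v[mid]=15>12: swap v[0],v[5]; hi=4 → [3, 7, 10, 4, 12, 15, 16, 18]
v[mid]=3<12: swap v[0],v[0]; lo=1,mid=1 → [3, 7, 10, 4, 12, 15, 16, 18]
v[mid]=7<12: swap v[1],v[1]; lo=2,mid=2 → [3, 7, 10, 4, 12, 15, 16, 18]
v[mid]=10<12: swap v[2],v[2]; lo=3,mid=3 → [3, 7, 10, 4, 12, 15, 16, 18]
v[mid]=4<12: swap v[3],v[3]; lo=4,mid=4 → [3, 7, 10, 4, 12, 15, 16, 18]
v[mid]=12=12: mid=5
end: lo=4, hi=4; v = [3, 7, 10, 4, 12, 15, 16, 18]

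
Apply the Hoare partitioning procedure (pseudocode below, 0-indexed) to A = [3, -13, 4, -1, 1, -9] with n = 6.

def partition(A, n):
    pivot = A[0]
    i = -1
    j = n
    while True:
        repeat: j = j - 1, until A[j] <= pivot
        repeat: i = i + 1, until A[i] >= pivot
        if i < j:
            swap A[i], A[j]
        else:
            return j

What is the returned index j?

pivot = A[0] = 3; i = -1, j = 6
j→5 (A[5]=-9≤3), i→0 (A[0]=3≥3); i<j, swap → [-9, -13, 4, -1, 1, 3]
j→4 (A[4]=1≤3), i→2 (A[2]=4≥3); i<j, swap → [-9, -13, 1, -1, 4, 3]
j→3, i→4; i≥j, return j=3. A = [-9, -13, 1, -1, 4, 3]

3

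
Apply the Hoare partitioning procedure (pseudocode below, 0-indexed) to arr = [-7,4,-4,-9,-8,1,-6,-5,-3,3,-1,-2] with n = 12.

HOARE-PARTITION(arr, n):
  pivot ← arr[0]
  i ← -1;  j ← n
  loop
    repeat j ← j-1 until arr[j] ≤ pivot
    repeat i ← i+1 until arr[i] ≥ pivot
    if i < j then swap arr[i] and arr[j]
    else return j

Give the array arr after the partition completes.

pivot=-7
j stops at 4 (-8), i stops at 0 (-7); swap ⇒ [-8,4,-4,-9,-7,1,-6,-5,-3,3,-1,-2]
j stops at 3 (-9), i stops at 1 (4); swap ⇒ [-8,-9,-4,4,-7,1,-6,-5,-3,3,-1,-2]
j stops at 1, i stops at 2; i≥j ⇒ return 1. arr=[-8,-9,-4,4,-7,1,-6,-5,-3,3,-1,-2]

[-8,-9,-4,4,-7,1,-6,-5,-3,3,-1,-2]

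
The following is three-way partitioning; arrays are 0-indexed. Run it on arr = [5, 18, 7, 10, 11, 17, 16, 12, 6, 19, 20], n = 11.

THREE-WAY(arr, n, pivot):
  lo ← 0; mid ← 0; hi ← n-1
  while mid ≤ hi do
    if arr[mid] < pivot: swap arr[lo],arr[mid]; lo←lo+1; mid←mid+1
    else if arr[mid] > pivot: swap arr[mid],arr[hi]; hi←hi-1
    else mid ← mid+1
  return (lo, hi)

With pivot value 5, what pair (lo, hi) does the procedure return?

(0, 0)

pivot = 5; lo=0, mid=0, hi=10
arr[mid]=5=5: mid=1
arr[mid]=18>5: swap arr[1],arr[10]; hi=9 → [5, 20, 7, 10, 11, 17, 16, 12, 6, 19, 18]
arr[mid]=20>5: swap arr[1],arr[9]; hi=8 → [5, 19, 7, 10, 11, 17, 16, 12, 6, 20, 18]
arr[mid]=19>5: swap arr[1],arr[8]; hi=7 → [5, 6, 7, 10, 11, 17, 16, 12, 19, 20, 18]
arr[mid]=6>5: swap arr[1],arr[7]; hi=6 → [5, 12, 7, 10, 11, 17, 16, 6, 19, 20, 18]
arr[mid]=12>5: swap arr[1],arr[6]; hi=5 → [5, 16, 7, 10, 11, 17, 12, 6, 19, 20, 18]
arr[mid]=16>5: swap arr[1],arr[5]; hi=4 → [5, 17, 7, 10, 11, 16, 12, 6, 19, 20, 18]
arr[mid]=17>5: swap arr[1],arr[4]; hi=3 → [5, 11, 7, 10, 17, 16, 12, 6, 19, 20, 18]
arr[mid]=11>5: swap arr[1],arr[3]; hi=2 → [5, 10, 7, 11, 17, 16, 12, 6, 19, 20, 18]
arr[mid]=10>5: swap arr[1],arr[2]; hi=1 → [5, 7, 10, 11, 17, 16, 12, 6, 19, 20, 18]
arr[mid]=7>5: swap arr[1],arr[1]; hi=0 → [5, 7, 10, 11, 17, 16, 12, 6, 19, 20, 18]
end: lo=0, hi=0; arr = [5, 7, 10, 11, 17, 16, 12, 6, 19, 20, 18]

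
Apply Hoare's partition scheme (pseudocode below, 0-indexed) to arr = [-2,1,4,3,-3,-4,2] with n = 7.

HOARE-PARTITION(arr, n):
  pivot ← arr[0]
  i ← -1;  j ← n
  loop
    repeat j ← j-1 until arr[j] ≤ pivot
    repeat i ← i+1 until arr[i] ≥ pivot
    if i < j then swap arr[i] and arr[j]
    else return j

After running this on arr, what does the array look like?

[-4,-3,4,3,1,-2,2]

pivot = arr[0] = -2; i = -1, j = 7
j→5 (arr[5]=-4≤-2), i→0 (arr[0]=-2≥-2); i<j, swap → [-4,1,4,3,-3,-2,2]
j→4 (arr[4]=-3≤-2), i→1 (arr[1]=1≥-2); i<j, swap → [-4,-3,4,3,1,-2,2]
j→1, i→2; i≥j, return j=1. arr = [-4,-3,4,3,1,-2,2]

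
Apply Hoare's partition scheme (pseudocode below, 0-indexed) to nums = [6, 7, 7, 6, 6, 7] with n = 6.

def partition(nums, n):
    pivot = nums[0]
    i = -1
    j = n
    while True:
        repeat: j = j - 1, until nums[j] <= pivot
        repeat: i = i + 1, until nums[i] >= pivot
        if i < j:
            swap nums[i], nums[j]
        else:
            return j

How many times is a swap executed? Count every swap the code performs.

2

pivot=6
j stops at 4 (6), i stops at 0 (6); swap ⇒ [6, 7, 7, 6, 6, 7]
j stops at 3 (6), i stops at 1 (7); swap ⇒ [6, 6, 7, 7, 6, 7]
j stops at 1, i stops at 2; i≥j ⇒ return 1. nums=[6, 6, 7, 7, 6, 7]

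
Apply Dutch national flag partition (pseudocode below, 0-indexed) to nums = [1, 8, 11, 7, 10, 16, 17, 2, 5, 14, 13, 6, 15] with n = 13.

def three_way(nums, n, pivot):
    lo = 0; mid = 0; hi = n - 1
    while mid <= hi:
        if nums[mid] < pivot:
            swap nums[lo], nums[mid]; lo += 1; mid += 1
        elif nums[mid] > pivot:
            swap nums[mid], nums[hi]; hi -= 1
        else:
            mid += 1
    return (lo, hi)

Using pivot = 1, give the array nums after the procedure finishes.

pivot = 1; lo=0, mid=0, hi=12
nums[mid]=1=1: mid=1
nums[mid]=8>1: swap nums[1],nums[12]; hi=11 → [1, 15, 11, 7, 10, 16, 17, 2, 5, 14, 13, 6, 8]
nums[mid]=15>1: swap nums[1],nums[11]; hi=10 → [1, 6, 11, 7, 10, 16, 17, 2, 5, 14, 13, 15, 8]
nums[mid]=6>1: swap nums[1],nums[10]; hi=9 → [1, 13, 11, 7, 10, 16, 17, 2, 5, 14, 6, 15, 8]
nums[mid]=13>1: swap nums[1],nums[9]; hi=8 → [1, 14, 11, 7, 10, 16, 17, 2, 5, 13, 6, 15, 8]
nums[mid]=14>1: swap nums[1],nums[8]; hi=7 → [1, 5, 11, 7, 10, 16, 17, 2, 14, 13, 6, 15, 8]
nums[mid]=5>1: swap nums[1],nums[7]; hi=6 → [1, 2, 11, 7, 10, 16, 17, 5, 14, 13, 6, 15, 8]
nums[mid]=2>1: swap nums[1],nums[6]; hi=5 → [1, 17, 11, 7, 10, 16, 2, 5, 14, 13, 6, 15, 8]
nums[mid]=17>1: swap nums[1],nums[5]; hi=4 → [1, 16, 11, 7, 10, 17, 2, 5, 14, 13, 6, 15, 8]
nums[mid]=16>1: swap nums[1],nums[4]; hi=3 → [1, 10, 11, 7, 16, 17, 2, 5, 14, 13, 6, 15, 8]
nums[mid]=10>1: swap nums[1],nums[3]; hi=2 → [1, 7, 11, 10, 16, 17, 2, 5, 14, 13, 6, 15, 8]
nums[mid]=7>1: swap nums[1],nums[2]; hi=1 → [1, 11, 7, 10, 16, 17, 2, 5, 14, 13, 6, 15, 8]
nums[mid]=11>1: swap nums[1],nums[1]; hi=0 → [1, 11, 7, 10, 16, 17, 2, 5, 14, 13, 6, 15, 8]
end: lo=0, hi=0; nums = [1, 11, 7, 10, 16, 17, 2, 5, 14, 13, 6, 15, 8]

[1, 11, 7, 10, 16, 17, 2, 5, 14, 13, 6, 15, 8]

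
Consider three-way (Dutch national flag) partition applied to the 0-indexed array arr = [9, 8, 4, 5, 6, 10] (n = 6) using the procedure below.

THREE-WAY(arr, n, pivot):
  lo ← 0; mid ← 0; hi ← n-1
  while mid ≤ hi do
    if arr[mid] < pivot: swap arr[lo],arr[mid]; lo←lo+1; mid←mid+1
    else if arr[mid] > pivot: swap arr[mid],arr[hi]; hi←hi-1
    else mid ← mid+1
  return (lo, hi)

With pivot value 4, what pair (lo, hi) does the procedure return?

pivot = 4; lo=0, mid=0, hi=5
arr[mid]=9>4: swap arr[0],arr[5]; hi=4 → [10, 8, 4, 5, 6, 9]
arr[mid]=10>4: swap arr[0],arr[4]; hi=3 → [6, 8, 4, 5, 10, 9]
arr[mid]=6>4: swap arr[0],arr[3]; hi=2 → [5, 8, 4, 6, 10, 9]
arr[mid]=5>4: swap arr[0],arr[2]; hi=1 → [4, 8, 5, 6, 10, 9]
arr[mid]=4=4: mid=1
arr[mid]=8>4: swap arr[1],arr[1]; hi=0 → [4, 8, 5, 6, 10, 9]
end: lo=0, hi=0; arr = [4, 8, 5, 6, 10, 9]

(0, 0)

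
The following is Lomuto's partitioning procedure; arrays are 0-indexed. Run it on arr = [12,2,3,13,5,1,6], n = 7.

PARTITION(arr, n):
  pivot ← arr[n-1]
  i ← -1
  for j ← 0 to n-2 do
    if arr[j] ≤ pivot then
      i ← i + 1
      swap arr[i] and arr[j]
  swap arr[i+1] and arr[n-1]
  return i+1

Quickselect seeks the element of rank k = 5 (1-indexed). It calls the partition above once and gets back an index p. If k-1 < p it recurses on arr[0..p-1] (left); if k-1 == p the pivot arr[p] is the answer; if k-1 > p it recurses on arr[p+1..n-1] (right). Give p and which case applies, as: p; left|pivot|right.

4; pivot

pivot=6, i=-1
j=0: 12>6, skip
j=1: 2≤6, i=0, swap(0,1) ⇒ [2,12,3,13,5,1,6]
j=2: 3≤6, i=1, swap(1,2) ⇒ [2,3,12,13,5,1,6]
j=3: 13>6, skip
j=4: 5≤6, i=2, swap(2,4) ⇒ [2,3,5,13,12,1,6]
j=5: 1≤6, i=3, swap(3,5) ⇒ [2,3,5,1,12,13,6]
swap(4,6) ⇒ [2,3,5,1,6,13,12]; return 4
p = 4; k-1 = 4 == 4 ⇒ pivot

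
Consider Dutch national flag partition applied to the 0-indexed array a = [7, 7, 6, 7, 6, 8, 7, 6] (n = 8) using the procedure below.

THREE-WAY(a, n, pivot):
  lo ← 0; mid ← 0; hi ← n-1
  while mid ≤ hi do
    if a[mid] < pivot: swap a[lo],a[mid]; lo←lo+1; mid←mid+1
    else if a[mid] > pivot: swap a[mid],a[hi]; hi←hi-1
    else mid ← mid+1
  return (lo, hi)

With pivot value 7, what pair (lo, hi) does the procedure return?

lo=0 mid=0 hi=7
7=7: mid=1
7=7: mid=2
6<7: swap(0,2), lo=1 mid=3 ⇒ [6, 7, 7, 7, 6, 8, 7, 6]
7=7: mid=4
6<7: swap(1,4), lo=2 mid=5 ⇒ [6, 6, 7, 7, 7, 8, 7, 6]
8>7: swap(5,7), hi=6 ⇒ [6, 6, 7, 7, 7, 6, 7, 8]
6<7: swap(2,5), lo=3 mid=6 ⇒ [6, 6, 6, 7, 7, 7, 7, 8]
7=7: mid=7
done. lo=3 hi=6; a=[6, 6, 6, 7, 7, 7, 7, 8]

(3, 6)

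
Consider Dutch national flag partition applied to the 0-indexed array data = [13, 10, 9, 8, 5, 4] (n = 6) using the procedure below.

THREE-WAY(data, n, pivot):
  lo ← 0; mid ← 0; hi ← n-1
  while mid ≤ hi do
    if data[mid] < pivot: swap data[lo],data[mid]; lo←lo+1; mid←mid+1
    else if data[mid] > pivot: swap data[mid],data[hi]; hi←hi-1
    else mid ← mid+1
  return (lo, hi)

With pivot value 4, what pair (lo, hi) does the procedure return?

pivot = 4; lo=0, mid=0, hi=5
data[mid]=13>4: swap data[0],data[5]; hi=4 → [4, 10, 9, 8, 5, 13]
data[mid]=4=4: mid=1
data[mid]=10>4: swap data[1],data[4]; hi=3 → [4, 5, 9, 8, 10, 13]
data[mid]=5>4: swap data[1],data[3]; hi=2 → [4, 8, 9, 5, 10, 13]
data[mid]=8>4: swap data[1],data[2]; hi=1 → [4, 9, 8, 5, 10, 13]
data[mid]=9>4: swap data[1],data[1]; hi=0 → [4, 9, 8, 5, 10, 13]
end: lo=0, hi=0; data = [4, 9, 8, 5, 10, 13]

(0, 0)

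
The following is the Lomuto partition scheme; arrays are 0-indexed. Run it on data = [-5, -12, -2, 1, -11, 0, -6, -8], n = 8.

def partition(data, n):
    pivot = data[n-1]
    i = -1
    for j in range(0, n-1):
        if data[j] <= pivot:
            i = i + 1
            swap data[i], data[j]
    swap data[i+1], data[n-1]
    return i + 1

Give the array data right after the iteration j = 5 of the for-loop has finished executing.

[-12, -11, -2, 1, -5, 0, -6, -8]

pivot = data[7] = -8; i = -1
j=0: data[0]=-5 > -8 → no swap
j=1: data[1]=-12 ≤ -8 → i=0, swap data[0],data[1] → [-12, -5, -2, 1, -11, 0, -6, -8]
j=2: data[2]=-2 > -8 → no swap
j=3: data[3]=1 > -8 → no swap
j=4: data[4]=-11 ≤ -8 → i=1, swap data[1],data[4] → [-12, -11, -2, 1, -5, 0, -6, -8]
j=5: data[5]=0 > -8 → no swap
(after j=5) data = [-12, -11, -2, 1, -5, 0, -6, -8]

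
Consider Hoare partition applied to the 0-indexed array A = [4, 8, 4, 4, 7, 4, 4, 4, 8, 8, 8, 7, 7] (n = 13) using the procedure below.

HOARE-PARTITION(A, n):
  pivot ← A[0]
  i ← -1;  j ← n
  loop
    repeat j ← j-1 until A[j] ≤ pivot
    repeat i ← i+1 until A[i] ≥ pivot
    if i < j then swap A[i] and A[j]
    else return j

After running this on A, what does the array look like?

pivot=4
j stops at 7 (4), i stops at 0 (4); swap ⇒ [4, 8, 4, 4, 7, 4, 4, 4, 8, 8, 8, 7, 7]
j stops at 6 (4), i stops at 1 (8); swap ⇒ [4, 4, 4, 4, 7, 4, 8, 4, 8, 8, 8, 7, 7]
j stops at 5 (4), i stops at 2 (4); swap ⇒ [4, 4, 4, 4, 7, 4, 8, 4, 8, 8, 8, 7, 7]
j stops at 3, i stops at 3; i≥j ⇒ return 3. A=[4, 4, 4, 4, 7, 4, 8, 4, 8, 8, 8, 7, 7]

[4, 4, 4, 4, 7, 4, 8, 4, 8, 8, 8, 7, 7]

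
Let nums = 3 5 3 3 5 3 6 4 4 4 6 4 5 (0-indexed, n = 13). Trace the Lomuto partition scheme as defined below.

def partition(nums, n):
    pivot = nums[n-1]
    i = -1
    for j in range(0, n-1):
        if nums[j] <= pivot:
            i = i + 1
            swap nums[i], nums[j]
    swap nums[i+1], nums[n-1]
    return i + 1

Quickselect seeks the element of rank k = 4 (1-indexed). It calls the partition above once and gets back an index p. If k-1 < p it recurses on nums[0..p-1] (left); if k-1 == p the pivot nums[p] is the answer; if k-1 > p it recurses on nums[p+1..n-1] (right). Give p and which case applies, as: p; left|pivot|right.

pivot = nums[12] = 5; i = -1
j=0: nums[0]=3 ≤ 5 → i=0, swap nums[0],nums[0] (no change) → 3 5 3 3 5 3 6 4 4 4 6 4 5
j=1: nums[1]=5 ≤ 5 → i=1, swap nums[1],nums[1] (no change) → 3 5 3 3 5 3 6 4 4 4 6 4 5
j=2: nums[2]=3 ≤ 5 → i=2, swap nums[2],nums[2] (no change) → 3 5 3 3 5 3 6 4 4 4 6 4 5
j=3: nums[3]=3 ≤ 5 → i=3, swap nums[3],nums[3] (no change) → 3 5 3 3 5 3 6 4 4 4 6 4 5
j=4: nums[4]=5 ≤ 5 → i=4, swap nums[4],nums[4] (no change) → 3 5 3 3 5 3 6 4 4 4 6 4 5
j=5: nums[5]=3 ≤ 5 → i=5, swap nums[5],nums[5] (no change) → 3 5 3 3 5 3 6 4 4 4 6 4 5
j=6: nums[6]=6 > 5 → no swap
j=7: nums[7]=4 ≤ 5 → i=6, swap nums[6],nums[7] → 3 5 3 3 5 3 4 6 4 4 6 4 5
j=8: nums[8]=4 ≤ 5 → i=7, swap nums[7],nums[8] → 3 5 3 3 5 3 4 4 6 4 6 4 5
j=9: nums[9]=4 ≤ 5 → i=8, swap nums[8],nums[9] → 3 5 3 3 5 3 4 4 4 6 6 4 5
j=10: nums[10]=6 > 5 → no swap
j=11: nums[11]=4 ≤ 5 → i=9, swap nums[9],nums[11] → 3 5 3 3 5 3 4 4 4 4 6 6 5
final swap nums[10],nums[12] → 3 5 3 3 5 3 4 4 4 4 5 6 6; return 10
p = 10; k-1 = 3 < 10 ⇒ left

10; left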